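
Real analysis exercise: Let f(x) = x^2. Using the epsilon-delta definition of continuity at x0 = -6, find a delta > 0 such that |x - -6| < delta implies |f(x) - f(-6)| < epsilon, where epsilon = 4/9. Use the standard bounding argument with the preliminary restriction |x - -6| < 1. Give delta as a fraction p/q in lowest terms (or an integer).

Factor: |x^2 - (-6)^2| = |x - -6| * |x + -6|.
Impose |x - -6| < 1 first. Then |x + -6| = |(x - -6) + 2*(-6)| <= |x - -6| + 2*|-6| < 1 + 12 = 13.
So |x^2 - (-6)^2| < delta * 13.
We need delta * 13 <= 4/9, i.e. delta <= 4/9/13 = 4/117.
Since 4/117 < 1, this is tighter than 1; take delta = 4/117.
So delta = 4/117 works.

4/117


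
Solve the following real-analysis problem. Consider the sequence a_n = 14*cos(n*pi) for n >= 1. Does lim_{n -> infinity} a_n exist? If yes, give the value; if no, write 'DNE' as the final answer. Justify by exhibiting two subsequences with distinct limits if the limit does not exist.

Examine the behaviour of a_n along subsequences.
cos(n*pi) = (-1)^n, so a_n = 14*(-1)^n. a_{2k} = 14 -> 14. a_{2k+1} = -14 -> -14.
Since these two subsequential limits are 14 and -14, distinct, the full sequence cannot converge (a convergent sequence has all subsequences tending to the same limit). So lim a_n does not exist.

DNE


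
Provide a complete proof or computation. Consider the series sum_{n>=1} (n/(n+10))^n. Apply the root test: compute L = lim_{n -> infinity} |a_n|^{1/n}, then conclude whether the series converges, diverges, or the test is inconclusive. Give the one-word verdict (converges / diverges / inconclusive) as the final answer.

Let a_n denote the general term. Form |a_n|^(1/n) and simplify:
|a_n|^(1/n) = n/(n + 10)
Take the limit as n -> infinity: L = 1.
Since L = 1, the root test is inconclusive. (In fact a_n = (n/(n+10))^n -> e^(-10) != 0, so the nth-term test shows divergence; but the root test itself gives no conclusion.)

inconclusive


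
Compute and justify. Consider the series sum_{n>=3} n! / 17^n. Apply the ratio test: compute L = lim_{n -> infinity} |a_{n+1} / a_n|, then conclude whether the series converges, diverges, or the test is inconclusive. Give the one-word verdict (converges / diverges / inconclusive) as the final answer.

Let a_n denote the general term. Form the ratio a_{n+1}/a_n and simplify:
a_{n+1}/a_n = n/17 + 1/17
Take the limit as n -> infinity: L = infinity.
Since L = infinity > 1 (or L = infinity), the ratio test implies the series diverges.

diverges


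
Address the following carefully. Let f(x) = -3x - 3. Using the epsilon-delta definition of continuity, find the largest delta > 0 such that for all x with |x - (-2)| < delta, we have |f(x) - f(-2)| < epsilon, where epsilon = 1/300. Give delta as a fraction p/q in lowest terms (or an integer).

We compute f(-2) = -3*(-2) - 3 = 3.
|f(x) - f(-2)| = |-3x - 3 - (3)| = |-3(x - (-2))| = 3|x - (-2)|.
We need 3|x - (-2)| < 1/300, i.e. |x - (-2)| < 1/300 / 3 = 1/900.
So any delta <= 1/900 works. Conversely, if delta > 1/900, then x = -2 + 1/900 satisfies |x - (-2)| = 1/900 < delta but |f(x) - f(-2)| = 3 * 1/900 = 1/300, which is not < 1/300; so no larger delta works.
Hence the largest such delta is 1/900.

1/900


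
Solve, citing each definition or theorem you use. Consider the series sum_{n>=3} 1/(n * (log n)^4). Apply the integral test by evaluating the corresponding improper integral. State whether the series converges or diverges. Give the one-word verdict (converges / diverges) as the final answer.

Let f(x) = 1/(x*log(x)^4). Then f is positive, continuous, and decreasing on [3, infinity), so the integral test applies.
Compute the improper integral int_{3}^infinity f(x) dx:
  antiderivative F(x) = -1/(3*log(x)^3).
  F(x) -> 0 as x -> infinity.  int = 0 - F(3) = 1/(3*log(3)^3) < infinity. By the integral test, the series converges.

converges


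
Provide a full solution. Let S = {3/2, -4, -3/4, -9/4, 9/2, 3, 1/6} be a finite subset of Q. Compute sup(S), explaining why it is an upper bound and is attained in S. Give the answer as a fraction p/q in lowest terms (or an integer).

S is finite, so sup(S) = max(S).
Sorted decreasing:
9/2, 3, 3/2, 1/6, -3/4, -9/4, -4
The extremum is 9/2.
For every x in S, x <= 9/2. And 9/2 is in S, so it is attained.
Therefore sup(S) = 9/2.

9/2


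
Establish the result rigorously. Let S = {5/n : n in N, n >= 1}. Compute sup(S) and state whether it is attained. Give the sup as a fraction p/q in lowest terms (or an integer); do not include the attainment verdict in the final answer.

Analysis:
- Values: 5, 5/2, 5/3, 5/4, ... strictly decreasing.
- The maximum is 5 (n=1); sup = 5 (attained).
- The set is bounded below by 0; 5/n -> 0 so 0 is the greatest lower bound.
- 0 is not in the set, so inf = 0 is not attained.
Conclusion: sup(S) = 5, attained in S.

5


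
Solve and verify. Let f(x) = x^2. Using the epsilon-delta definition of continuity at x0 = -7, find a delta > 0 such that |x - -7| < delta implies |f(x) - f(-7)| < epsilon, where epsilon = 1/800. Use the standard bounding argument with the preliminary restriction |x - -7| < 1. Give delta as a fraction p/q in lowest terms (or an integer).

Factor: |x^2 - (-7)^2| = |x - -7| * |x + -7|.
Impose |x - -7| < 1 first. Then |x + -7| = |(x - -7) + 2*(-7)| <= |x - -7| + 2*|-7| < 1 + 14 = 15.
So |x^2 - (-7)^2| < delta * 15.
We need delta * 15 <= 1/800, i.e. delta <= 1/800/15 = 1/12000.
Since 1/12000 < 1, this is tighter than 1; take delta = 1/12000.
So delta = 1/12000 works.

1/12000


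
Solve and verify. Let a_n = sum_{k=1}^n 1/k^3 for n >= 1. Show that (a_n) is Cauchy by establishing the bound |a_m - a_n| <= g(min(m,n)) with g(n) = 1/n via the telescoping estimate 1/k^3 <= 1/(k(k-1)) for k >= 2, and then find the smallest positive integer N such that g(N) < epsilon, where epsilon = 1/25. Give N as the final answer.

For m > n >= 1: |a_m - a_n| = sum_{k=n+1}^m 1/k^3.
Use 1/k^3 <= 1/(k(k-1)) = 1/(k-1) - 1/k for k >= 2 (which holds since k^3 >= k^2 >= k(k-1) for k >= 2):
sum_{k=n+1}^m 1/k^3 <= sum_{k=n+1}^m (1/(k-1) - 1/k) = 1/n - 1/m <= 1/n.
By symmetry the same bound holds with n,m swapped, so |a_m - a_n| <= 1/min(m,n) = g(min(m,n)). Since g(n) -> 0, (a_n) is Cauchy.
Now solve g(N) < 1/25: 1/N < 1/25 <=> N > 1/(1/25) = 25.
The smallest integer strictly greater than 25 is N = 26.
Check: g(26) = 1/26 < 1/25; g(25) = 1/25 >= 1/25. So N = 26.

26


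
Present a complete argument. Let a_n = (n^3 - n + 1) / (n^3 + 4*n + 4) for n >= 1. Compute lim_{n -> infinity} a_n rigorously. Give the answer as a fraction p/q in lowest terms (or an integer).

Divide numerator and denominator by n^3, the highest power:
numerator / n^3 = 1 - 1/n^2 + n^(-3)
denominator / n^3 = 1 + 4/n^2 + 4/n^3
As n -> infinity, all terms of the form c/n^k (k >= 1) tend to 0.
So numerator / n^3 -> 1 and denominator / n^3 -> 1.
Therefore lim a_n = 1.

1


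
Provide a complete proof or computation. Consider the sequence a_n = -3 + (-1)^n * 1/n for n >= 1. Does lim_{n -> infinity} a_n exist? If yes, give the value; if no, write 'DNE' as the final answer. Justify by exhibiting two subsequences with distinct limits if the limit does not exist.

Examine the behaviour of a_n along subsequences.
Even-n subsequence a_{2k} = -3 + 1/(2k) -> -3. Odd-n subsequence a_{2k+1} = -3 - 1/(2k+1) -> -3. Both tend to -3, which suggests the limit is -3; verify directly.
|a_n - (-3)| = |(-1)^n * 1/n| = 1/n for every n >= 1.
Given epsilon > 0, choose a positive integer N > 1/epsilon. Then for all n >= N, |a_n - (-3)| = 1/n <= 1/N < epsilon.
So by the definition of the limit, lim a_n exists and equals -3.

-3


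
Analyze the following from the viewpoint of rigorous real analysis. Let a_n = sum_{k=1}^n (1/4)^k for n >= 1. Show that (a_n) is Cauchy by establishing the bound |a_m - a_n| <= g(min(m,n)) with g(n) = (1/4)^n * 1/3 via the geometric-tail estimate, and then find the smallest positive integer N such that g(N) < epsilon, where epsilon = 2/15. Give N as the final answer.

For m > n >= 1: |a_m - a_n| = sum_{k=n+1}^m (1/4)^k < sum_{k=n+1}^infinity (1/4)^k = (1/4)^(n+1) / (1 - 1/4) = (1/4)^n * (1/4) * (4/3) = (1/4)^n * 1/3.
So g(n) = (1/4)^n / 3. Since g(n) -> 0, (a_n) is Cauchy.
Now solve g(N) < 2/15: (1/4)^N / 3 < 2/15 <=> 4^N > 1 / (3 * 2/15) = 5/2.
Check powers of 4: 4^0 = 1 <= 5/2, 4^1 = 4 > 5/2.
So the smallest such N is 1. Check: g(1) = 1/(3 * 4) = 1/12 < 2/15.

1


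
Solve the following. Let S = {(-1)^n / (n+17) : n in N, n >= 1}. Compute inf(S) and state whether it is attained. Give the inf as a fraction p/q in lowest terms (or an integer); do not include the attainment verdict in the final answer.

Analysis:
- Values: -1/18, 1/19, -1/20, 1/21, -1/22, ...
- Positive terms (even n): 1/(2+17), 1/(4+17), ... decreasing -> max = 1/19 (n=2).
- Negative terms (odd n): -1/(1+17), -1/(3+17), ... increasing -> min = -1/18 (n=1).
- So sup = 1/19 (attained at n=2); inf = -1/18 (attained at n=1).
Conclusion: inf(S) = -1/18, attained in S.

-1/18


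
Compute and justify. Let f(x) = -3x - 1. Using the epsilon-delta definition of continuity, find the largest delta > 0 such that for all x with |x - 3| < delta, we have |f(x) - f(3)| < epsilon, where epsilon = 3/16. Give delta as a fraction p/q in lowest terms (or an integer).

We compute f(3) = -3*(3) - 1 = -10.
|f(x) - f(3)| = |-3x - 1 - (-10)| = |-3(x - 3)| = 3|x - 3|.
We need 3|x - 3| < 3/16, i.e. |x - 3| < 3/16 / 3 = 1/16.
So any delta <= 1/16 works. Conversely, if delta > 1/16, then x = 3 + 1/16 satisfies |x - 3| = 1/16 < delta but |f(x) - f(3)| = 3 * 1/16 = 3/16, which is not < 3/16; so no larger delta works.
Hence the largest such delta is 1/16.

1/16


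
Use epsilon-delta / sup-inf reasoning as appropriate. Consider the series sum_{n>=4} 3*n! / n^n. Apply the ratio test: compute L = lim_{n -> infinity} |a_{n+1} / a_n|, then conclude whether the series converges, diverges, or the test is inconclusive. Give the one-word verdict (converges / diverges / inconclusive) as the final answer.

Let a_n denote the general term. Form the ratio a_{n+1}/a_n and simplify:
a_{n+1}/a_n = (n/(n + 1))^n
Take the limit as n -> infinity: L = exp(-1).
Since L = exp(-1) < 1, the ratio test implies the series converges.

converges


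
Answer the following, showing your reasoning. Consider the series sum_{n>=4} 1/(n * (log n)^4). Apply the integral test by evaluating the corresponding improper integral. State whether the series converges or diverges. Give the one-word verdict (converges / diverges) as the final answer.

Let f(x) = 1/(x*log(x)^4). Then f is positive, continuous, and decreasing on [4, infinity), so the integral test applies.
Compute the improper integral int_{4}^infinity f(x) dx:
  antiderivative F(x) = -1/(3*log(x)^3).
  F(x) -> 0 as x -> infinity.  int = 0 - F(4) = 1/(3*log(4)^3) < infinity. By the integral test, the series converges.

converges


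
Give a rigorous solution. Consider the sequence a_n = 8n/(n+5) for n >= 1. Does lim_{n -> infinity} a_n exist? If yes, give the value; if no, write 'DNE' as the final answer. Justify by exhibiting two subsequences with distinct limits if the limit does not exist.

Examine the behaviour of a_n along subsequences.
Even-n subsequence a_{2k} = 8(2k)/(2k+5) -> 8. Odd-n subsequence a_{2k+1} = 8(2k+1)/(2k+6) -> 8. Both tend to 8, which suggests the limit is 8; verify directly.
|a_n - 8| = |8n - 8(n+5)| / (n+5) = 40/(n+5) < 40/n for every n >= 1.
Given epsilon > 0, choose a positive integer N > 40/epsilon. Then for all n >= N, |a_n - 8| < 40/n <= 40/N < epsilon.
So by the definition of the limit, lim a_n exists and equals 8.

8


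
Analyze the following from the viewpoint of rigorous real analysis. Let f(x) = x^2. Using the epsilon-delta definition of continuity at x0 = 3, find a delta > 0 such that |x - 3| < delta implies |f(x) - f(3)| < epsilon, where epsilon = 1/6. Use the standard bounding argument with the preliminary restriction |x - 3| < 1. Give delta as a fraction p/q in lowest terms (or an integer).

Factor: |x^2 - (3)^2| = |x - 3| * |x + 3|.
Impose |x - 3| < 1 first. Then |x + 3| = |(x - 3) + 2*(3)| <= |x - 3| + 2*|3| < 1 + 6 = 7.
So |x^2 - (3)^2| < delta * 7.
We need delta * 7 <= 1/6, i.e. delta <= 1/6/7 = 1/42.
Since 1/42 < 1, this is tighter than 1; take delta = 1/42.
So delta = 1/42 works.

1/42


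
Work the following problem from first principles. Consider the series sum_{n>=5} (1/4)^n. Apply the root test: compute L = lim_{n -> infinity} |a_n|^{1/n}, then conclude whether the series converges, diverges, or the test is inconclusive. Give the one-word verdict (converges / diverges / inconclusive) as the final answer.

Let a_n denote the general term. Form |a_n|^(1/n) and simplify:
|a_n|^(1/n) = 1/4
Take the limit as n -> infinity: L = 1/4.
Since L = 1/4 < 1, the root test implies convergence.

converges


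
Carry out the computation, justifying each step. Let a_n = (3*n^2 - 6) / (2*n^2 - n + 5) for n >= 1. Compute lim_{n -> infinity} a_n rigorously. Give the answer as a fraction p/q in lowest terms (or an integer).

Divide numerator and denominator by n^2, the highest power:
numerator / n^2 = 3 - 6/n^2
denominator / n^2 = 2 - 1/n + 5/n^2
As n -> infinity, all terms of the form c/n^k (k >= 1) tend to 0.
So numerator / n^2 -> 3 and denominator / n^2 -> 2.
Therefore lim a_n = 3/2.

3/2


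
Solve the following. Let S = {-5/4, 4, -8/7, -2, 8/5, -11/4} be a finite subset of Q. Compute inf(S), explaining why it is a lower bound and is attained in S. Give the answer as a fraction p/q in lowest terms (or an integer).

S is finite, so inf(S) = min(S).
Sorted increasing:
-11/4, -2, -5/4, -8/7, 8/5, 4
The extremum is -11/4.
For every x in S, x >= -11/4. And -11/4 is in S, so it is attained.
Therefore inf(S) = -11/4.

-11/4


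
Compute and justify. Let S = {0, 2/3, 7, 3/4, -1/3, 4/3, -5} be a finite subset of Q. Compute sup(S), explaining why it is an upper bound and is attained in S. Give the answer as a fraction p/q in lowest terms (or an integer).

S is finite, so sup(S) = max(S).
Sorted decreasing:
7, 4/3, 3/4, 2/3, 0, -1/3, -5
The extremum is 7.
For every x in S, x <= 7. And 7 is in S, so it is attained.
Therefore sup(S) = 7.

7


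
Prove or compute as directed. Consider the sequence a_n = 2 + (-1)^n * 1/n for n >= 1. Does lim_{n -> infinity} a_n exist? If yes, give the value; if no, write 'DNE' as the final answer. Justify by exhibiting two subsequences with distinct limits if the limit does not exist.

Examine the behaviour of a_n along subsequences.
Even-n subsequence a_{2k} = 2 + 1/(2k) -> 2. Odd-n subsequence a_{2k+1} = 2 - 1/(2k+1) -> 2. Both tend to 2, which suggests the limit is 2; verify directly.
|a_n - 2| = |(-1)^n * 1/n| = 1/n for every n >= 1.
Given epsilon > 0, choose a positive integer N > 1/epsilon. Then for all n >= N, |a_n - 2| = 1/n <= 1/N < epsilon.
So by the definition of the limit, lim a_n exists and equals 2.

2


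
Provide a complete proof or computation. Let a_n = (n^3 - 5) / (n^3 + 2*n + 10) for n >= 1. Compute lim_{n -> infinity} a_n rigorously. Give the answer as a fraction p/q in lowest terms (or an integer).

Divide numerator and denominator by n^3, the highest power:
numerator / n^3 = 1 - 5/n^3
denominator / n^3 = 1 + 2/n^2 + 10/n^3
As n -> infinity, all terms of the form c/n^k (k >= 1) tend to 0.
So numerator / n^3 -> 1 and denominator / n^3 -> 1.
Therefore lim a_n = 1.

1


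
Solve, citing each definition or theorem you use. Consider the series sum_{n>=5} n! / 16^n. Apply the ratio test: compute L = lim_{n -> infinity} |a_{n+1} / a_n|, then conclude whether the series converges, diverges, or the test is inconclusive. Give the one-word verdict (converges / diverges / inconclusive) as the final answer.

Let a_n denote the general term. Form the ratio a_{n+1}/a_n and simplify:
a_{n+1}/a_n = n/16 + 1/16
Take the limit as n -> infinity: L = infinity.
Since L = infinity > 1 (or L = infinity), the ratio test implies the series diverges.

diverges


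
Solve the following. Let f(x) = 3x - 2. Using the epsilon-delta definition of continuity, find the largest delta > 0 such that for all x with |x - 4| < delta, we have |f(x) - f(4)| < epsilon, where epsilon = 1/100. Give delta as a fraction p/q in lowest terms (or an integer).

We compute f(4) = 3*(4) - 2 = 10.
|f(x) - f(4)| = |3x - 2 - (10)| = |3(x - 4)| = 3|x - 4|.
We need 3|x - 4| < 1/100, i.e. |x - 4| < 1/100 / 3 = 1/300.
So any delta <= 1/300 works. Conversely, if delta > 1/300, then x = 4 + 1/300 satisfies |x - 4| = 1/300 < delta but |f(x) - f(4)| = 3 * 1/300 = 1/100, which is not < 1/100; so no larger delta works.
Hence the largest such delta is 1/300.

1/300


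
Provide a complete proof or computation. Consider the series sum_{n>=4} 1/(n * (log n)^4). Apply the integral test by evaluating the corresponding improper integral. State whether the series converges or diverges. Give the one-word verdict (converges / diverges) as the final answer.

Let f(x) = 1/(x*log(x)^4). Then f is positive, continuous, and decreasing on [4, infinity), so the integral test applies.
Compute the improper integral int_{4}^infinity f(x) dx:
  antiderivative F(x) = -1/(3*log(x)^3).
  F(x) -> 0 as x -> infinity.  int = 0 - F(4) = 1/(3*log(4)^3) < infinity. By the integral test, the series converges.

converges


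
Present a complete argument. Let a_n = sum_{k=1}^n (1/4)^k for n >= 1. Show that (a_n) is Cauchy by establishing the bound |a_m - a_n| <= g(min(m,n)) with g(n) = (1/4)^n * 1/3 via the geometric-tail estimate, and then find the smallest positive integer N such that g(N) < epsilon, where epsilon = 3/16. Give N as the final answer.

For m > n >= 1: |a_m - a_n| = sum_{k=n+1}^m (1/4)^k < sum_{k=n+1}^infinity (1/4)^k = (1/4)^(n+1) / (1 - 1/4) = (1/4)^n * (1/4) * (4/3) = (1/4)^n * 1/3.
So g(n) = (1/4)^n / 3. Since g(n) -> 0, (a_n) is Cauchy.
Now solve g(N) < 3/16: (1/4)^N / 3 < 3/16 <=> 4^N > 1 / (3 * 3/16) = 16/9.
Check powers of 4: 4^0 = 1 <= 16/9, 4^1 = 4 > 16/9.
So the smallest such N is 1. Check: g(1) = 1/(3 * 4) = 1/12 < 3/16.

1


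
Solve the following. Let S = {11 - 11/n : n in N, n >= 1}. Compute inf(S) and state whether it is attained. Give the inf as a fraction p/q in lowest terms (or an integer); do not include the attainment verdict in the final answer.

Analysis:
- Values: 0, 11/2, 22/3, 33/4, ... strictly increasing.
- Minimum is 0 (n=1); inf = 0 (attained).
- 11 - 11/n -> 11 from below; sup = 11, not attained.
Conclusion: inf(S) = 0, attained in S.

0


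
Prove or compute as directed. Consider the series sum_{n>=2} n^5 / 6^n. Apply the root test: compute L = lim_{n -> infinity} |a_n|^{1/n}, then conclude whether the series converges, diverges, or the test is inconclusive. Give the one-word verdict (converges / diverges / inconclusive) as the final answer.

Let a_n denote the general term. Form |a_n|^(1/n) and simplify:
|a_n|^(1/n) = n^(5/n)/6
Take the limit as n -> infinity: L = 1/6.
Since L = 1/6 < 1, the root test implies convergence.

converges


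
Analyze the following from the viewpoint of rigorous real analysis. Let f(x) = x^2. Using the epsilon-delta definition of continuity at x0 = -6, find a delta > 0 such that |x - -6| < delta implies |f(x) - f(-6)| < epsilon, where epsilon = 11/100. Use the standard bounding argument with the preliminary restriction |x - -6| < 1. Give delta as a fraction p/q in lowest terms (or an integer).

Factor: |x^2 - (-6)^2| = |x - -6| * |x + -6|.
Impose |x - -6| < 1 first. Then |x + -6| = |(x - -6) + 2*(-6)| <= |x - -6| + 2*|-6| < 1 + 12 = 13.
So |x^2 - (-6)^2| < delta * 13.
We need delta * 13 <= 11/100, i.e. delta <= 11/100/13 = 11/1300.
Since 11/1300 < 1, this is tighter than 1; take delta = 11/1300.
So delta = 11/1300 works.

11/1300


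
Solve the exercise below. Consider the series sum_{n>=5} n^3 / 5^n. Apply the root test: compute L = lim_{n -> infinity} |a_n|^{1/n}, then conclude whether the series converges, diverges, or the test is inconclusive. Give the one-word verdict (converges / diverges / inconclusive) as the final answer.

Let a_n denote the general term. Form |a_n|^(1/n) and simplify:
|a_n|^(1/n) = n^(3/n)/5
Take the limit as n -> infinity: L = 1/5.
Since L = 1/5 < 1, the root test implies convergence.

converges


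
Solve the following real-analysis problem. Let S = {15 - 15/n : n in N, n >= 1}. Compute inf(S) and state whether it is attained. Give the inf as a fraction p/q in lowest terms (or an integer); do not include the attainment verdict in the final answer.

Analysis:
- Values: 0, 15/2, 10, 45/4, ... strictly increasing.
- Minimum is 0 (n=1); inf = 0 (attained).
- 15 - 15/n -> 15 from below; sup = 15, not attained.
Conclusion: inf(S) = 0, attained in S.

0


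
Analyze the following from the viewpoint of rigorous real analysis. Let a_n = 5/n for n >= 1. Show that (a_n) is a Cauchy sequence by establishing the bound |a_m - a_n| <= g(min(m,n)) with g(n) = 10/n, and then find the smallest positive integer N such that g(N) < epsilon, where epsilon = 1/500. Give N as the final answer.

For any m, n >= 1, by the triangle inequality:
|a_m - a_n| = |5/m - 5/n| <= 5*1/m + 5*1/n <= 10/min(m,n).
So g(n) = 10/n bounds the Cauchy difference. Since g(n) -> 0, (a_n) is Cauchy.
Now solve g(N) < 1/500: 10/N < 1/500 <=> N > 10 / (1/500) = 5000.
The smallest integer strictly greater than 5000 is N = 5001.
Check: g(5001) = 10/5001 = 10/5001 < 1/500; g(5000) = 1/500 >= 1/500. So N = 5001.

5001


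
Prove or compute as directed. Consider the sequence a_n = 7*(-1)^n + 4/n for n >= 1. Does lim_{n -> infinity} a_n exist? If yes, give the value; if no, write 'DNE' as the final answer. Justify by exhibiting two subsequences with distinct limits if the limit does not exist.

Examine the behaviour of a_n along subsequences.
a_{2k} = 7 + 4/(2k) -> 7. a_{2k+1} = -7 + 4/(2k+1) -> -7.
Since these two subsequential limits are 7 and -7, distinct, the full sequence cannot converge (a convergent sequence has all subsequences tending to the same limit). So lim a_n does not exist.

DNE


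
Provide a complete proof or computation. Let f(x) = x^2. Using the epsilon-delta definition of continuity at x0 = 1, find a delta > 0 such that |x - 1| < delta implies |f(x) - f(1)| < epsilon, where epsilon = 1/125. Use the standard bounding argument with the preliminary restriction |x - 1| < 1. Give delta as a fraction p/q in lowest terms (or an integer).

Factor: |x^2 - (1)^2| = |x - 1| * |x + 1|.
Impose |x - 1| < 1 first. Then |x + 1| = |(x - 1) + 2*(1)| <= |x - 1| + 2*|1| < 1 + 2 = 3.
So |x^2 - (1)^2| < delta * 3.
We need delta * 3 <= 1/125, i.e. delta <= 1/125/3 = 1/375.
Since 1/375 < 1, this is tighter than 1; take delta = 1/375.
So delta = 1/375 works.

1/375


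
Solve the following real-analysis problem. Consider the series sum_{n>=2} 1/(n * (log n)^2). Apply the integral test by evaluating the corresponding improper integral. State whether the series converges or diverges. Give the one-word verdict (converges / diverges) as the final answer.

Let f(x) = 1/(x*log(x)^2). Then f is positive, continuous, and decreasing on [2, infinity), so the integral test applies.
Compute the improper integral int_{2}^infinity f(x) dx:
  antiderivative F(x) = -1/log(x).
  F(x) -> 0 as x -> infinity.  int = 0 - F(2) = 1/log(2) < infinity. By the integral test, the series converges.

converges


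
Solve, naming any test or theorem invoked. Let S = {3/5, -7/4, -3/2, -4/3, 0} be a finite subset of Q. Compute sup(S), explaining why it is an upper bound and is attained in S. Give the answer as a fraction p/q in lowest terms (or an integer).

S is finite, so sup(S) = max(S).
Sorted decreasing:
3/5, 0, -4/3, -3/2, -7/4
The extremum is 3/5.
For every x in S, x <= 3/5. And 3/5 is in S, so it is attained.
Therefore sup(S) = 3/5.

3/5


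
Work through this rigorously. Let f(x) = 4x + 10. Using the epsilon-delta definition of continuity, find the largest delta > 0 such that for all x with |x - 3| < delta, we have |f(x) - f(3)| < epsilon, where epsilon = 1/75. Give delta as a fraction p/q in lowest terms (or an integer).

We compute f(3) = 4*(3) + 10 = 22.
|f(x) - f(3)| = |4x + 10 - (22)| = |4(x - 3)| = 4|x - 3|.
We need 4|x - 3| < 1/75, i.e. |x - 3| < 1/75 / 4 = 1/300.
So any delta <= 1/300 works. Conversely, if delta > 1/300, then x = 3 + 1/300 satisfies |x - 3| = 1/300 < delta but |f(x) - f(3)| = 4 * 1/300 = 1/75, which is not < 1/75; so no larger delta works.
Hence the largest such delta is 1/300.

1/300


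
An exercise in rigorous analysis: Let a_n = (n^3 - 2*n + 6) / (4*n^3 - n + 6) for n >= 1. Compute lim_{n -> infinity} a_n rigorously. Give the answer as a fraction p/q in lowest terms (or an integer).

Divide numerator and denominator by n^3, the highest power:
numerator / n^3 = 1 - 2/n^2 + 6/n^3
denominator / n^3 = 4 - 1/n^2 + 6/n^3
As n -> infinity, all terms of the form c/n^k (k >= 1) tend to 0.
So numerator / n^3 -> 1 and denominator / n^3 -> 4.
Therefore lim a_n = 1/4.

1/4


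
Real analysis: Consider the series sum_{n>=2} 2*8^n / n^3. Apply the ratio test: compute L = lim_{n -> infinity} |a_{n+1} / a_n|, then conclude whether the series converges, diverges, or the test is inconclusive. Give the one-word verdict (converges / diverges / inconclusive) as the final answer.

Let a_n denote the general term. Form the ratio a_{n+1}/a_n and simplify:
a_{n+1}/a_n = 8*n^3/(n + 1)^3
Take the limit as n -> infinity: L = 8.
Since L = 8 > 1 (or L = infinity), the ratio test implies the series diverges.

diverges


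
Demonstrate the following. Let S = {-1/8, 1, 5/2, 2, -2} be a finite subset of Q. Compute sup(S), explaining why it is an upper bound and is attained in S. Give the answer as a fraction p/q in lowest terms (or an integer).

S is finite, so sup(S) = max(S).
Sorted decreasing:
5/2, 2, 1, -1/8, -2
The extremum is 5/2.
For every x in S, x <= 5/2. And 5/2 is in S, so it is attained.
Therefore sup(S) = 5/2.

5/2


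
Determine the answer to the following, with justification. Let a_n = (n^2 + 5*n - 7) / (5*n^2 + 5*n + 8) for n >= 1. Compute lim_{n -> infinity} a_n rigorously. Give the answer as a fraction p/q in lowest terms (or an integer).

Divide numerator and denominator by n^2, the highest power:
numerator / n^2 = 1 + 5/n - 7/n^2
denominator / n^2 = 5 + 5/n + 8/n^2
As n -> infinity, all terms of the form c/n^k (k >= 1) tend to 0.
So numerator / n^2 -> 1 and denominator / n^2 -> 5.
Therefore lim a_n = 1/5.

1/5


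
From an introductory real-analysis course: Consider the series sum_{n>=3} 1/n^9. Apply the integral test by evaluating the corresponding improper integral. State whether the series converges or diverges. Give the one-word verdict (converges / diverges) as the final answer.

Let f(x) = x^(-9). Then f is positive, continuous, and decreasing on [3, infinity), so the integral test applies.
Compute the improper integral int_{3}^infinity f(x) dx:
  antiderivative F(x) = -1/(8*x^8).
  As x -> infinity, F(x) -> 0 (since p = 9 > 1).
  So int = F(infinity) - F(3) = 0 - (-1/52488) = 1/52488.
  Finite, so by the integral test, the series converges.

converges


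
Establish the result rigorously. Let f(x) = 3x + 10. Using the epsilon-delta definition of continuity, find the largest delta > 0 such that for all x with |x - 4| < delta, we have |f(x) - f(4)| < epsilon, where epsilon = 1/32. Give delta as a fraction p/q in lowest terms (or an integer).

We compute f(4) = 3*(4) + 10 = 22.
|f(x) - f(4)| = |3x + 10 - (22)| = |3(x - 4)| = 3|x - 4|.
We need 3|x - 4| < 1/32, i.e. |x - 4| < 1/32 / 3 = 1/96.
So any delta <= 1/96 works. Conversely, if delta > 1/96, then x = 4 + 1/96 satisfies |x - 4| = 1/96 < delta but |f(x) - f(4)| = 3 * 1/96 = 1/32, which is not < 1/32; so no larger delta works.
Hence the largest such delta is 1/96.

1/96


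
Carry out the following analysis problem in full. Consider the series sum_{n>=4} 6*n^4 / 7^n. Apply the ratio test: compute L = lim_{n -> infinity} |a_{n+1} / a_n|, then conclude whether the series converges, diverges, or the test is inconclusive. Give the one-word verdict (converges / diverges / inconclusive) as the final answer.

Let a_n denote the general term. Form the ratio a_{n+1}/a_n and simplify:
a_{n+1}/a_n = (n + 1)^4/(7*n^4)
Take the limit as n -> infinity: L = 1/7.
Since L = 1/7 < 1, the ratio test implies the series converges.

converges


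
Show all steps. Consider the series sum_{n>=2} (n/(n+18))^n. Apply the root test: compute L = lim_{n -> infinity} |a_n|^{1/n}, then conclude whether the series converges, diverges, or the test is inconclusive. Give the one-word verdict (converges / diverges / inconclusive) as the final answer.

Let a_n denote the general term. Form |a_n|^(1/n) and simplify:
|a_n|^(1/n) = n/(n + 18)
Take the limit as n -> infinity: L = 1.
Since L = 1, the root test is inconclusive. (In fact a_n = (n/(n+18))^n -> e^(-18) != 0, so the nth-term test shows divergence; but the root test itself gives no conclusion.)

inconclusive


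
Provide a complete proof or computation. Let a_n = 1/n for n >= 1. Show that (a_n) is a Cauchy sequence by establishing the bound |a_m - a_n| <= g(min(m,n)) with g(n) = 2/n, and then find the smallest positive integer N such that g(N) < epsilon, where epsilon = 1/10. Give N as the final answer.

For any m, n >= 1, by the triangle inequality:
|a_m - a_n| = |1/m - 1/n| <= 1/m + 1/n <= 2/min(m,n).
So g(n) = 2/n bounds the Cauchy difference. Since g(n) -> 0, (a_n) is Cauchy.
Now solve g(N) < 1/10: 2/N < 1/10 <=> N > 2 / (1/10) = 20.
The smallest integer strictly greater than 20 is N = 21.
Check: g(21) = 2/21 = 2/21 < 1/10; g(20) = 1/10 >= 1/10. So N = 21.

21


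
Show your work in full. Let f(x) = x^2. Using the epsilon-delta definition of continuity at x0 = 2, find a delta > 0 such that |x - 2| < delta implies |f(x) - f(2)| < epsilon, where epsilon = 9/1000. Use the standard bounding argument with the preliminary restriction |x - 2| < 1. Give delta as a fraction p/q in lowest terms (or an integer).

Factor: |x^2 - (2)^2| = |x - 2| * |x + 2|.
Impose |x - 2| < 1 first. Then |x + 2| = |(x - 2) + 2*(2)| <= |x - 2| + 2*|2| < 1 + 4 = 5.
So |x^2 - (2)^2| < delta * 5.
We need delta * 5 <= 9/1000, i.e. delta <= 9/1000/5 = 9/5000.
Since 9/5000 < 1, this is tighter than 1; take delta = 9/5000.
So delta = 9/5000 works.

9/5000


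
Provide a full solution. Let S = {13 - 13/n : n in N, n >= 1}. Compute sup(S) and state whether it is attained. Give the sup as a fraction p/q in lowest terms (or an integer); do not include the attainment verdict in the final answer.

Analysis:
- Values: 0, 13/2, 26/3, 39/4, ... strictly increasing.
- Minimum is 0 (n=1); inf = 0 (attained).
- 13 - 13/n -> 13 from below; sup = 13, not attained.
Conclusion: sup(S) = 13, not attained in S.

13


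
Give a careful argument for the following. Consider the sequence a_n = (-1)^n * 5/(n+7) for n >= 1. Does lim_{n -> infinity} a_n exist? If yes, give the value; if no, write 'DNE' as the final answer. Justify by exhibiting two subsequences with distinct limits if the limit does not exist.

Examine the behaviour of a_n along subsequences.
Even-n subsequence a_{2k} = 5/(2k+7) -> 0. Odd-n subsequence a_{2k+1} = -5/(2k+8) -> 0. Both tend to 0, which suggests the limit is 0; verify directly.
|a_n - 0| = 5/(n+7) < 5/n for every n >= 1.
Given epsilon > 0, choose a positive integer N > 5/epsilon. Then for all n >= N, |a_n| < 5/n <= 5/N < epsilon.
So by the definition of the limit, lim a_n exists and equals 0.

0


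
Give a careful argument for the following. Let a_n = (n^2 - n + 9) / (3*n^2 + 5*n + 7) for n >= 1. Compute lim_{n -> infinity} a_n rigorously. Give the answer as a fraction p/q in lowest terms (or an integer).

Divide numerator and denominator by n^2, the highest power:
numerator / n^2 = 1 - 1/n + 9/n^2
denominator / n^2 = 3 + 5/n + 7/n^2
As n -> infinity, all terms of the form c/n^k (k >= 1) tend to 0.
So numerator / n^2 -> 1 and denominator / n^2 -> 3.
Therefore lim a_n = 1/3.

1/3


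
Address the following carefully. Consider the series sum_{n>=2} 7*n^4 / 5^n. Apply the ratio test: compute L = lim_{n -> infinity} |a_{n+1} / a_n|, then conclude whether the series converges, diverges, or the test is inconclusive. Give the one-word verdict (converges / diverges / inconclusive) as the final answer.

Let a_n denote the general term. Form the ratio a_{n+1}/a_n and simplify:
a_{n+1}/a_n = (n + 1)^4/(5*n^4)
Take the limit as n -> infinity: L = 1/5.
Since L = 1/5 < 1, the ratio test implies the series converges.

converges


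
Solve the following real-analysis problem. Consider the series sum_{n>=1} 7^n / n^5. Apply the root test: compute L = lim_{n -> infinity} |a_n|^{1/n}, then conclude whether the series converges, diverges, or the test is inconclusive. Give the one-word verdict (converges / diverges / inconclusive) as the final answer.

Let a_n denote the general term. Form |a_n|^(1/n) and simplify:
|a_n|^(1/n) = 7/n^(5/n)
Take the limit as n -> infinity: L = 7.
Since L = 7 > 1, the root test implies divergence.

diverges


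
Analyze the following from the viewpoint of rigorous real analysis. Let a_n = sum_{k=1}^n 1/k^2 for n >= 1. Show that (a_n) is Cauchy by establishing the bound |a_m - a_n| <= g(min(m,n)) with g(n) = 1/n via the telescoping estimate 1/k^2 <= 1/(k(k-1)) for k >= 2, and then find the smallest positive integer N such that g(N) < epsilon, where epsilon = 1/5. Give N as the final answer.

For m > n >= 1: |a_m - a_n| = sum_{k=n+1}^m 1/k^2.
Use 1/k^2 <= 1/(k(k-1)) = 1/(k-1) - 1/k for k >= 2:
sum_{k=n+1}^m 1/k^2 <= sum_{k=n+1}^m (1/(k-1) - 1/k) = 1/n - 1/m <= 1/n.
By symmetry the same bound holds with n,m swapped, so |a_m - a_n| <= 1/min(m,n) = g(min(m,n)). Since g(n) -> 0, (a_n) is Cauchy.
Now solve g(N) < 1/5: 1/N < 1/5 <=> N > 1/(1/5) = 5.
The smallest integer strictly greater than 5 is N = 6.
Check: g(6) = 1/6 < 1/5; g(5) = 1/5 >= 1/5. So N = 6.

6


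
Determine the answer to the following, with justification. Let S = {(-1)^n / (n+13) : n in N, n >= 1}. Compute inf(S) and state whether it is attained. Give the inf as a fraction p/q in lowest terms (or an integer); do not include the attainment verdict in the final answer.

Analysis:
- Values: -1/14, 1/15, -1/16, 1/17, -1/18, ...
- Positive terms (even n): 1/(2+13), 1/(4+13), ... decreasing -> max = 1/15 (n=2).
- Negative terms (odd n): -1/(1+13), -1/(3+13), ... increasing -> min = -1/14 (n=1).
- So sup = 1/15 (attained at n=2); inf = -1/14 (attained at n=1).
Conclusion: inf(S) = -1/14, attained in S.

-1/14


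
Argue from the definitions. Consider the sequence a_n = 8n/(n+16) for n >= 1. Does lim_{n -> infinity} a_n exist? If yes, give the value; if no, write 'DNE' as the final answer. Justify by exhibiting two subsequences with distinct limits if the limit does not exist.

Examine the behaviour of a_n along subsequences.
Even-n subsequence a_{2k} = 8(2k)/(2k+16) -> 8. Odd-n subsequence a_{2k+1} = 8(2k+1)/(2k+17) -> 8. Both tend to 8, which suggests the limit is 8; verify directly.
|a_n - 8| = |8n - 8(n+16)| / (n+16) = 128/(n+16) < 128/n for every n >= 1.
Given epsilon > 0, choose a positive integer N > 128/epsilon. Then for all n >= N, |a_n - 8| < 128/n <= 128/N < epsilon.
So by the definition of the limit, lim a_n exists and equals 8.

8


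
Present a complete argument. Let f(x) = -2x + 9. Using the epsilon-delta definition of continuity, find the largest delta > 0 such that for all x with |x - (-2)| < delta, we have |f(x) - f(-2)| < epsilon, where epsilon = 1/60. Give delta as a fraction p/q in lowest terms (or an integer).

We compute f(-2) = -2*(-2) + 9 = 13.
|f(x) - f(-2)| = |-2x + 9 - (13)| = |-2(x - (-2))| = 2|x - (-2)|.
We need 2|x - (-2)| < 1/60, i.e. |x - (-2)| < 1/60 / 2 = 1/120.
So any delta <= 1/120 works. Conversely, if delta > 1/120, then x = -2 + 1/120 satisfies |x - (-2)| = 1/120 < delta but |f(x) - f(-2)| = 2 * 1/120 = 1/60, which is not < 1/60; so no larger delta works.
Hence the largest such delta is 1/120.

1/120


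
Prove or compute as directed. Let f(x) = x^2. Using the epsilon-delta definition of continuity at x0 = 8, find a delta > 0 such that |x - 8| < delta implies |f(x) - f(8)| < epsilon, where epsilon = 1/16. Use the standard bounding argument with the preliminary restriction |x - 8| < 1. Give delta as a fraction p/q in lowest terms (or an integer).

Factor: |x^2 - (8)^2| = |x - 8| * |x + 8|.
Impose |x - 8| < 1 first. Then |x + 8| = |(x - 8) + 2*(8)| <= |x - 8| + 2*|8| < 1 + 16 = 17.
So |x^2 - (8)^2| < delta * 17.
We need delta * 17 <= 1/16, i.e. delta <= 1/16/17 = 1/272.
Since 1/272 < 1, this is tighter than 1; take delta = 1/272.
So delta = 1/272 works.

1/272


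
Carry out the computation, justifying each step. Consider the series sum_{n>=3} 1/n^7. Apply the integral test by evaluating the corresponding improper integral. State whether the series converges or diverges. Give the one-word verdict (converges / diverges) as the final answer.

Let f(x) = x^(-7). Then f is positive, continuous, and decreasing on [3, infinity), so the integral test applies.
Compute the improper integral int_{3}^infinity f(x) dx:
  antiderivative F(x) = -1/(6*x^6).
  As x -> infinity, F(x) -> 0 (since p = 7 > 1).
  So int = F(infinity) - F(3) = 0 - (-1/4374) = 1/4374.
  Finite, so by the integral test, the series converges.

converges


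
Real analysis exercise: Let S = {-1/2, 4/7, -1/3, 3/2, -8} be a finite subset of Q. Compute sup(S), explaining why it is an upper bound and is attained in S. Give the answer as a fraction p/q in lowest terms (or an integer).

S is finite, so sup(S) = max(S).
Sorted decreasing:
3/2, 4/7, -1/3, -1/2, -8
The extremum is 3/2.
For every x in S, x <= 3/2. And 3/2 is in S, so it is attained.
Therefore sup(S) = 3/2.

3/2


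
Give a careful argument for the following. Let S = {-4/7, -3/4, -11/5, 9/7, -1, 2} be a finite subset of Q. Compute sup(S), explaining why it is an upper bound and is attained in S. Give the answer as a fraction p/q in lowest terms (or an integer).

S is finite, so sup(S) = max(S).
Sorted decreasing:
2, 9/7, -4/7, -3/4, -1, -11/5
The extremum is 2.
For every x in S, x <= 2. And 2 is in S, so it is attained.
Therefore sup(S) = 2.

2


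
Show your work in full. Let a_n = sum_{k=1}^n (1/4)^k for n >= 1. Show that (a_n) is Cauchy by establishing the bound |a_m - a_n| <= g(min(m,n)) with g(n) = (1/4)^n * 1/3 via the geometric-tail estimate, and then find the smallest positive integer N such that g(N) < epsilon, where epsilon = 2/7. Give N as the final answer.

For m > n >= 1: |a_m - a_n| = sum_{k=n+1}^m (1/4)^k < sum_{k=n+1}^infinity (1/4)^k = (1/4)^(n+1) / (1 - 1/4) = (1/4)^n * (1/4) * (4/3) = (1/4)^n * 1/3.
So g(n) = (1/4)^n / 3. Since g(n) -> 0, (a_n) is Cauchy.
Now solve g(N) < 2/7: (1/4)^N / 3 < 2/7 <=> 4^N > 1 / (3 * 2/7) = 7/6.
Check powers of 4: 4^0 = 1 <= 7/6, 4^1 = 4 > 7/6.
So the smallest such N is 1. Check: g(1) = 1/(3 * 4) = 1/12 < 2/7.

1


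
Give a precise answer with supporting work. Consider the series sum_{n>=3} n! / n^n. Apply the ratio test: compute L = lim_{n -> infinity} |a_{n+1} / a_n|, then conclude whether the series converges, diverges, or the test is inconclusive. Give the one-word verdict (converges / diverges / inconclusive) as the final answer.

Let a_n denote the general term. Form the ratio a_{n+1}/a_n and simplify:
a_{n+1}/a_n = (n/(n + 1))^n
Take the limit as n -> infinity: L = exp(-1).
Since L = exp(-1) < 1, the ratio test implies the series converges.

converges


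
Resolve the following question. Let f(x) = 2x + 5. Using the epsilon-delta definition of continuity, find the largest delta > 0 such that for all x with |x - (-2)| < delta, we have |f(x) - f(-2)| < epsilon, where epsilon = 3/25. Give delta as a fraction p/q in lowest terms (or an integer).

We compute f(-2) = 2*(-2) + 5 = 1.
|f(x) - f(-2)| = |2x + 5 - (1)| = |2(x - (-2))| = 2|x - (-2)|.
We need 2|x - (-2)| < 3/25, i.e. |x - (-2)| < 3/25 / 2 = 3/50.
So any delta <= 3/50 works. Conversely, if delta > 3/50, then x = -2 + 3/50 satisfies |x - (-2)| = 3/50 < delta but |f(x) - f(-2)| = 2 * 3/50 = 3/25, which is not < 3/25; so no larger delta works.
Hence the largest such delta is 3/50.

3/50


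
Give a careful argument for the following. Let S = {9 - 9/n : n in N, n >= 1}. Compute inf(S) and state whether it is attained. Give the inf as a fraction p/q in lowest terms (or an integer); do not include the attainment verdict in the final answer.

Analysis:
- Values: 0, 9/2, 6, 27/4, ... strictly increasing.
- Minimum is 0 (n=1); inf = 0 (attained).
- 9 - 9/n -> 9 from below; sup = 9, not attained.
Conclusion: inf(S) = 0, attained in S.

0
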